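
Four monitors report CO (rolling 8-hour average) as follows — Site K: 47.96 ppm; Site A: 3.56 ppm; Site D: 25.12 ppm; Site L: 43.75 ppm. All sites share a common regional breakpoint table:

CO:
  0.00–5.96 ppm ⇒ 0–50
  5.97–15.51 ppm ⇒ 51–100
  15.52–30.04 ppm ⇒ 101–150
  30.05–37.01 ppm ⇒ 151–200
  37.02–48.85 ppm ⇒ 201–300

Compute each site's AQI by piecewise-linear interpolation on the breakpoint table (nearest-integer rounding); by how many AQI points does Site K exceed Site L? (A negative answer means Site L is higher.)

Site K: 47.96 lies in 37.02–48.85, so I_lo=201, I_hi=300, C_lo=37.02, C_hi=48.85.
(300−201)/(48.85−37.02) × (47.96−37.02) + 201 = 99/11.83 × 10.94 + 201 ≈ 292.55 → 293.
Site A: 3.56 lies in 0.00–5.96, so I_lo=0, I_hi=50, C_lo=0.00, C_hi=5.96.
(50−0)/(5.96−0.00) × (3.56−0.00) + 0 = 50/5.96 × 3.56 + 0 ≈ 29.87 → 30.
Site D: row 15.52–30.04 (AQI 101–150). (150−101)·(25.12−15.52)/(30.04−15.52) + 101 = 49·9.60/14.52 + 101 ≈ 133.40 → 133.
Site L: 43.75 ∈ [37.02, 48.85] ↔ index [201, 300].
201 + (43.75−37.02)·(300−201)/(48.85−37.02) = 201 + 6.73·99/11.83 ≈ 257.32, so AQI = 257.
AQIs: Site K=293, Site A=30, Site D=133, Site L=257. Site K (293) − Site L (257) = 36.

36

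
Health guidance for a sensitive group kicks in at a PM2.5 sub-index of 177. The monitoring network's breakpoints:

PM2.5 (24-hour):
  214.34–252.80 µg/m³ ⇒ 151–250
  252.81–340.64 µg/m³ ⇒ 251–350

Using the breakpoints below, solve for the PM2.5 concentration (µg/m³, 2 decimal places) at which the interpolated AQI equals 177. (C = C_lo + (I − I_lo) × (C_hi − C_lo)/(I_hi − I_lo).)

AQI 177 lies in the 151–250 band, which corresponds to 214.34–252.80 µg/m³.
C = 214.34 + (177−151)×(252.80−214.34)/(250−151) = 214.34 + 26×38.46/99 ≈ 224.4406 µg/m³ → 224.44 µg/m³ to 2 dp.

224.44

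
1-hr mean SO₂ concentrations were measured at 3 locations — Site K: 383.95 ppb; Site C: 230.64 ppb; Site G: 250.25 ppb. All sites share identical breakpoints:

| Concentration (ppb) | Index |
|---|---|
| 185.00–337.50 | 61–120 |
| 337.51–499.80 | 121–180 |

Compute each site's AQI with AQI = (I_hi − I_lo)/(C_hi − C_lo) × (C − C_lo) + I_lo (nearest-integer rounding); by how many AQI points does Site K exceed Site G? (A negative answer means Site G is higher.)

Site K: 383.95 lies in 337.51–499.80, so I_lo=121, I_hi=180, C_lo=337.51, C_hi=499.80.
(180−121)/(499.80−337.51) × (383.95−337.51) + 121 = 59/162.29 × 46.44 + 121 ≈ 137.88 → 138.
Site C: 230.64 ∈ [185.00, 337.50] ↔ index [61, 120].
61 + (230.64−185.00)·(120−61)/(337.50−185.00) = 61 + 45.64·59/152.50 ≈ 78.66, so AQI = 79.
Site G: 250.25 lies in 185.00–337.50, so I_lo=61, I_hi=120, C_lo=185.00, C_hi=337.50.
(120−61)/(337.50−185.00) × (250.25−185.00) + 61 = 59/152.50 × 65.25 + 61 ≈ 86.24 → 86.
AQIs: Site K=138, Site C=79, Site G=86. Site K (138) − Site G (86) = 52.

52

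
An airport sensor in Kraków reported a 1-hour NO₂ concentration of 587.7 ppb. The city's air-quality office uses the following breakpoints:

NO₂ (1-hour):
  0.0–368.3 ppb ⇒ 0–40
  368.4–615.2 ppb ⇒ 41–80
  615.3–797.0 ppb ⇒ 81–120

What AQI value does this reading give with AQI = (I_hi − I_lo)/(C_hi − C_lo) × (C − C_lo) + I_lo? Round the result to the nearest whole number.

NO₂: 587.7 lies in 368.4–615.2, so I_lo=41, I_hi=80, C_lo=368.4, C_hi=615.2.
(80−41)/(615.2−368.4) × (587.7−368.4) + 41 = 39/246.8 × 219.3 + 41 ≈ 75.65 → 76.

76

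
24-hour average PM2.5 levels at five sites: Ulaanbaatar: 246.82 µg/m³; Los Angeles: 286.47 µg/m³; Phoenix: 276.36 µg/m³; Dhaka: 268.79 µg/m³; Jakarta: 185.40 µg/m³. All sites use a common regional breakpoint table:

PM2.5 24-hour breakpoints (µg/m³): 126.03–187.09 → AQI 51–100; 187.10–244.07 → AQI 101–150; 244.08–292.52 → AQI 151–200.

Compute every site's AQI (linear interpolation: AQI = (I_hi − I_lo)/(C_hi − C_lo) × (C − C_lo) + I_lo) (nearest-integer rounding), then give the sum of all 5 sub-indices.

Ulaanbaatar 246.82: bracket 244.08–292.52 → index 151–200; slope 49/48.44, offset 2.74.
AQI = 151 + 49/48.44·2.74 ≈ 153.77 ⇒ 154.
Los Angeles: 286.47 lies in 244.08–292.52, so I_lo=151, I_hi=200, C_lo=244.08, C_hi=292.52.
(200−151)/(292.52−244.08) × (286.47−244.08) + 151 = 49/48.44 × 42.39 + 151 ≈ 193.88 → 194.
Phoenix: 276.36 lies in 244.08–292.52, so I_lo=151, I_hi=200, C_lo=244.08, C_hi=292.52.
(200−151)/(292.52−244.08) × (276.36−244.08) + 151 = 49/48.44 × 32.28 + 151 ≈ 183.65 → 184.
Dhaka: 268.79 ∈ [244.08, 292.52] ↔ index [151, 200].
151 + (268.79−244.08)·(200−151)/(292.52−244.08) = 151 + 24.71·49/48.44 ≈ 176.00, so AQI = 176.
Jakarta: row 126.03–187.09 (AQI 51–100). (100−51)·(185.40−126.03)/(187.09−126.03) + 51 = 49·59.37/61.06 + 51 ≈ 98.64 → 99.
AQIs: Ulaanbaatar=154, Los Angeles=194, Phoenix=184, Dhaka=176, Jakarta=99. Sum = 154 + 194 + 184 + 176 + 99 = 807.

807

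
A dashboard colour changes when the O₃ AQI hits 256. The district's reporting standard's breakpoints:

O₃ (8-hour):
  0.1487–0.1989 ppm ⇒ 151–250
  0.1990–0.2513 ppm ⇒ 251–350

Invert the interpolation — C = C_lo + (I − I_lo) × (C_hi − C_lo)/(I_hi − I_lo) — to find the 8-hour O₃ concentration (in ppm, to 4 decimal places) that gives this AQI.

0.2016

AQI 256 lies in the 251–350 band, which corresponds to 0.1990–0.2513 ppm.
C = 0.1990 + (256−251)×(0.2513−0.1990)/(350−251) = 0.1990 + 5×0.0523/99 ≈ 0.201641 ppm → 0.2016 ppm to 4 dp.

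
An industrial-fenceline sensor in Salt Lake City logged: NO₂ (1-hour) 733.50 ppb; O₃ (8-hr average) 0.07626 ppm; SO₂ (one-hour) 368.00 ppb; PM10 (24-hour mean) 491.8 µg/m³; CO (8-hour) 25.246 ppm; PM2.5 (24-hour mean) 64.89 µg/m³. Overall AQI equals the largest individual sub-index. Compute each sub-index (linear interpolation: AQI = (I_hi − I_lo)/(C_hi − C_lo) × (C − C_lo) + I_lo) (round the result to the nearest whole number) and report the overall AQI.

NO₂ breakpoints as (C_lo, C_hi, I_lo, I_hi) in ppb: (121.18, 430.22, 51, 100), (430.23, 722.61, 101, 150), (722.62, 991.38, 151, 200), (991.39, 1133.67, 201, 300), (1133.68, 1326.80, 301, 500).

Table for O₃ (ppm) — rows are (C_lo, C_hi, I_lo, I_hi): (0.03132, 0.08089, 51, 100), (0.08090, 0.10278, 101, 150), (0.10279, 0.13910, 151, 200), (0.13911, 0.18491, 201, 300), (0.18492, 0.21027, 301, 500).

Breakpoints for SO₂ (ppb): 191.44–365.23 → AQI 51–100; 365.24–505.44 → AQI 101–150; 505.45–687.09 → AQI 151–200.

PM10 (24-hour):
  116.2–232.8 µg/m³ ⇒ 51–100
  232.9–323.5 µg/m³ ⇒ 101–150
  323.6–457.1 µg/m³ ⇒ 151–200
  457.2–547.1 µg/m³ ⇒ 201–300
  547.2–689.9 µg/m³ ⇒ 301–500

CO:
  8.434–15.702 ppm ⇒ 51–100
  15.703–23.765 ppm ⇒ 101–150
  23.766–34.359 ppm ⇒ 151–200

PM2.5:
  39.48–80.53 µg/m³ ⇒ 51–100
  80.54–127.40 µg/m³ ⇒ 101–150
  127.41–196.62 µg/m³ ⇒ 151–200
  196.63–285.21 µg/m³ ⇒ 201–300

239

NO₂: 733.50 ∈ [722.62, 991.38] ↔ index [151, 200].
151 + (733.50−722.62)·(200−151)/(991.38−722.62) = 151 + 10.88·49/268.76 ≈ 152.98, so AQI = 153.
O₃: row 0.03132–0.08089 (AQI 51–100). (100−51)·(0.07626−0.03132)/(0.08089−0.03132) + 51 = 49·0.04494/0.04957 + 51 ≈ 95.42 → 95.
SO₂: 368.00 ∈ [365.24, 505.44] ↔ index [101, 150].
101 + (368.00−365.24)·(150−101)/(505.44−365.24) = 101 + 2.76·49/140.20 ≈ 101.96, so AQI = 102.
PM10: 491.8 ∈ [457.2, 547.1] ↔ index [201, 300].
201 + (491.8−457.2)·(300−201)/(547.1−457.2) = 201 + 34.6·99/89.9 ≈ 239.10, so AQI = 239.
CO: row 23.766–34.359 (AQI 151–200). (200−151)·(25.246−23.766)/(34.359−23.766) + 151 = 49·1.480/10.593 + 151 ≈ 157.85 → 158.
PM2.5: 64.89 lies in 39.48–80.53, so I_lo=51, I_hi=100, C_lo=39.48, C_hi=80.53.
(100−51)/(80.53−39.48) × (64.89−39.48) + 51 = 49/41.05 × 25.41 + 51 ≈ 81.33 → 81.
Sub-indices: NO₂→153, O₃→95, SO₂→102, PM10→239, CO→158, PM2.5→81. Overall AQI = max = 239; dominant pollutant is PM10.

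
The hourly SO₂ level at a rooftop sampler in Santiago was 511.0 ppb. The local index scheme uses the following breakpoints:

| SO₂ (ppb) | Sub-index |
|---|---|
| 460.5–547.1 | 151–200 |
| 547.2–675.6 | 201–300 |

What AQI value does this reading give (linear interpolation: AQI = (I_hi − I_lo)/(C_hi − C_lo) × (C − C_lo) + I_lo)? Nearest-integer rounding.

SO₂: 511.0 lies in 460.5–547.1, so I_lo=151, I_hi=200, C_lo=460.5, C_hi=547.1.
(200−151)/(547.1−460.5) × (511.0−460.5) + 151 = 49/86.6 × 50.5 + 151 ≈ 179.57 → 180.

180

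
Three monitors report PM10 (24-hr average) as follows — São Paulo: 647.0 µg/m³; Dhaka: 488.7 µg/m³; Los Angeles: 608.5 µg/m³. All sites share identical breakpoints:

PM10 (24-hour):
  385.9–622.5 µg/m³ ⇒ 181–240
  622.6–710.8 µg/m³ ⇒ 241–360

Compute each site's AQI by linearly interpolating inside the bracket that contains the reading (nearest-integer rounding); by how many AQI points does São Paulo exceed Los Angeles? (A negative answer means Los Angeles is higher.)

37

São Paulo 647.0: bracket 622.6–710.8 → index 241–360; slope 119/88.2, offset 24.4.
AQI = 241 + 119/88.2·24.4 ≈ 273.92 ⇒ 274.
Dhaka 488.7: bracket 385.9–622.5 → index 181–240; slope 59/236.6, offset 102.8.
AQI = 181 + 59/236.6·102.8 ≈ 206.63 ⇒ 207.
Los Angeles: 608.5 ∈ [385.9, 622.5] ↔ index [181, 240].
181 + (608.5−385.9)·(240−181)/(622.5−385.9) = 181 + 222.6·59/236.6 ≈ 236.51, so AQI = 237.
AQIs: São Paulo=274, Dhaka=207, Los Angeles=237. São Paulo (274) − Los Angeles (237) = 37.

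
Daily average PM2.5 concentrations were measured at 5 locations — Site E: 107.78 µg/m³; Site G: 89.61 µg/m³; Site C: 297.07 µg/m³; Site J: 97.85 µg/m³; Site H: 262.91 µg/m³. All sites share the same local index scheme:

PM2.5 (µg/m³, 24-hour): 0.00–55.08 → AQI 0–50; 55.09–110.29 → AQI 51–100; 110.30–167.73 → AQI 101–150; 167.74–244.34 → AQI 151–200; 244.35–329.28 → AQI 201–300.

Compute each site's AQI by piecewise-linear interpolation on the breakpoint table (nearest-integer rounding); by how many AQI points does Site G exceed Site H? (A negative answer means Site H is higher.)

Site E: row 55.09–110.29 (AQI 51–100). (100−51)·(107.78−55.09)/(110.29−55.09) + 51 = 49·52.69/55.20 + 51 ≈ 97.77 → 98.
Site G 89.61: bracket 55.09–110.29 → index 51–100; slope 49/55.20, offset 34.52.
AQI = 51 + 49/55.20·34.52 ≈ 81.64 ⇒ 82.
Site C 297.07: bracket 244.35–329.28 → index 201–300; slope 99/84.93, offset 52.72.
AQI = 201 + 99/84.93·52.72 ≈ 262.45 ⇒ 262.
Site J 97.85: bracket 55.09–110.29 → index 51–100; slope 49/55.20, offset 42.76.
AQI = 51 + 49/55.20·42.76 ≈ 88.96 ⇒ 89.
Site H: 262.91 lies in 244.35–329.28, so I_lo=201, I_hi=300, C_lo=244.35, C_hi=329.28.
(300−201)/(329.28−244.35) × (262.91−244.35) + 201 = 99/84.93 × 18.56 + 201 ≈ 222.63 → 223.
AQIs: Site E=98, Site G=82, Site C=262, Site J=89, Site H=223. Site G (82) − Site H (223) = -141.

-141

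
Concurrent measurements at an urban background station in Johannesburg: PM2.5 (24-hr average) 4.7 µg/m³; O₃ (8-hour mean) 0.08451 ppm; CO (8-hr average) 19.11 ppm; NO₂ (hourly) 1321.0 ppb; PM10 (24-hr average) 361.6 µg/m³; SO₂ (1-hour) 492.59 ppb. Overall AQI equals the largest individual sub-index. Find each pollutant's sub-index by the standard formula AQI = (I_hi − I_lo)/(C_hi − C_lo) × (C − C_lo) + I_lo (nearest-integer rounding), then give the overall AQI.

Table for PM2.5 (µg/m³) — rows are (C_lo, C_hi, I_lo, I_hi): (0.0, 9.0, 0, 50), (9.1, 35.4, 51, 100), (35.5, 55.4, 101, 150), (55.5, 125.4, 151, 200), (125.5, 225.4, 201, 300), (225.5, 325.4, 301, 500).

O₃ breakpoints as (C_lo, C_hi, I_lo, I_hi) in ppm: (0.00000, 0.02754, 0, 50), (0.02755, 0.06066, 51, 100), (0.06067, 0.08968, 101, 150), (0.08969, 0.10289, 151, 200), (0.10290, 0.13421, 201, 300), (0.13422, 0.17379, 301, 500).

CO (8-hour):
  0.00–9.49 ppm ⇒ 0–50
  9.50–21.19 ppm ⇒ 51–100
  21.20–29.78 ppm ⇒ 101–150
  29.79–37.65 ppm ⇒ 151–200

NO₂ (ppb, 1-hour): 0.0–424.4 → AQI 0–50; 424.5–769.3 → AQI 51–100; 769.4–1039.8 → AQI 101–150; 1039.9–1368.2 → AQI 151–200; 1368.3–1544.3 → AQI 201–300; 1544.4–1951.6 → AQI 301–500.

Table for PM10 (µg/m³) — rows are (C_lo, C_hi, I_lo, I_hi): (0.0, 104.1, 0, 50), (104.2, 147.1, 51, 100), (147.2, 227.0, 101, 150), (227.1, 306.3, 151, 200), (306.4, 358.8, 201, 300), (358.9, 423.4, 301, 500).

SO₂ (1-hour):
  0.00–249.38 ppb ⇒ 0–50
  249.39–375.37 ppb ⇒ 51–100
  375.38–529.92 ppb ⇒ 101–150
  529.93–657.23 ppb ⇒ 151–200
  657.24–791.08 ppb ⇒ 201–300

PM2.5: row 0.0–9.0 (AQI 0–50). (50−0)·(4.7−0.0)/(9.0−0.0) + 0 = 50·4.7/9.0 + 0 ≈ 26.11 → 26.
O₃: 0.08451 ∈ [0.06067, 0.08968] ↔ index [101, 150].
101 + (0.08451−0.06067)·(150−101)/(0.08968−0.06067) = 101 + 0.02384·49/0.02901 ≈ 141.27, so AQI = 141.
CO 19.11: bracket 9.50–21.19 → index 51–100; slope 49/11.69, offset 9.61.
AQI = 51 + 49/11.69·9.61 ≈ 91.28 ⇒ 91.
NO₂: 1321.0 lies in 1039.9–1368.2, so I_lo=151, I_hi=200, C_lo=1039.9, C_hi=1368.2.
(200−151)/(1368.2−1039.9) × (1321.0−1039.9) + 151 = 49/328.3 × 281.1 + 151 ≈ 192.96 → 193.
PM10: 361.6 ∈ [358.9, 423.4] ↔ index [301, 500].
301 + (361.6−358.9)·(500−301)/(423.4−358.9) = 301 + 2.7·199/64.5 ≈ 309.33, so AQI = 309.
SO₂ 492.59: bracket 375.38–529.92 → index 101–150; slope 49/154.54, offset 117.21.
AQI = 101 + 49/154.54·117.21 ≈ 138.16 ⇒ 138.
Sub-indices: PM2.5→26, O₃→141, CO→91, NO₂→193, PM10→309, SO₂→138. Overall AQI = max = 309; dominant pollutant is PM10.

309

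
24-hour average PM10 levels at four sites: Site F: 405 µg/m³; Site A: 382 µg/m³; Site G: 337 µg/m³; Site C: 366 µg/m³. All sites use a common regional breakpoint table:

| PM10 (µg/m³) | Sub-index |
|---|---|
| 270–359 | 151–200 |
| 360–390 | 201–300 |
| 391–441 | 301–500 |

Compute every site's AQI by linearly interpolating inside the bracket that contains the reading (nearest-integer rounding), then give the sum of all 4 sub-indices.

1040

Site F: row 391–441 (AQI 301–500). (500−301)·(405−391)/(441−391) + 301 = 199·14/50 + 301 ≈ 356.72 → 357.
Site A 382: bracket 360–390 → index 201–300; slope 99/30, offset 22.
AQI = 201 + 99/30·22 ≈ 273.60 ⇒ 274.
Site G: 337 lies in 270–359, so I_lo=151, I_hi=200, C_lo=270, C_hi=359.
(200−151)/(359−270) × (337−270) + 151 = 49/89 × 67 + 151 ≈ 187.89 → 188.
Site C: 366 ∈ [360, 390] ↔ index [201, 300].
201 + (366−360)·(300−201)/(390−360) = 201 + 6·99/30 ≈ 220.80, so AQI = 221.
AQIs: Site F=357, Site A=274, Site G=188, Site C=221. Sum = 357 + 274 + 188 + 221 = 1040.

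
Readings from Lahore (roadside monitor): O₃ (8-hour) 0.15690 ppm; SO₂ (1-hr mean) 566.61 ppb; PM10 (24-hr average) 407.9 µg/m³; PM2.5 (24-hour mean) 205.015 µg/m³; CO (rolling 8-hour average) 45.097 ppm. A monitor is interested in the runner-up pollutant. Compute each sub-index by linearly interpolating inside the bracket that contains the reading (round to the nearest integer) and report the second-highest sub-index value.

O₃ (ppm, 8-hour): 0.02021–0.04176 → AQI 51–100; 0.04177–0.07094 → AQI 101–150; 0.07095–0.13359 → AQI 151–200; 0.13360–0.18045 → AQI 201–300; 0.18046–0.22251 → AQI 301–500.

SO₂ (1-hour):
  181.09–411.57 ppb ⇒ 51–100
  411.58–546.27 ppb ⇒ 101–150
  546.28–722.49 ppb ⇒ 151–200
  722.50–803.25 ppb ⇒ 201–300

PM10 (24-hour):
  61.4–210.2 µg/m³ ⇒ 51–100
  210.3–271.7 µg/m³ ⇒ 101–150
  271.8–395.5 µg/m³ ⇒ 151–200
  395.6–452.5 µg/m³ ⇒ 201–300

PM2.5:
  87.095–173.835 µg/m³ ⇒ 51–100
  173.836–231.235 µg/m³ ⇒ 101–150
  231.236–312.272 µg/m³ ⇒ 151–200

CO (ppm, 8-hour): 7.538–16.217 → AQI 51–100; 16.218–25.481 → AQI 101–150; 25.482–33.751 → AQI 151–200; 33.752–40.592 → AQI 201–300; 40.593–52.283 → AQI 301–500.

250

O₃: row 0.13360–0.18045 (AQI 201–300). (300−201)·(0.15690−0.13360)/(0.18045−0.13360) + 201 = 99·0.02330/0.04685 + 201 ≈ 250.24 → 250.
SO₂: 566.61 lies in 546.28–722.49, so I_lo=151, I_hi=200, C_lo=546.28, C_hi=722.49.
(200−151)/(722.49−546.28) × (566.61−546.28) + 151 = 49/176.21 × 20.33 + 151 ≈ 156.65 → 157.
PM10: row 395.6–452.5 (AQI 201–300). (300−201)·(407.9−395.6)/(452.5−395.6) + 201 = 99·12.3/56.9 + 201 ≈ 222.40 → 222.
PM2.5: 205.015 ∈ [173.836, 231.235] ↔ index [101, 150].
101 + (205.015−173.836)·(150−101)/(231.235−173.836) = 101 + 31.179·49/57.399 ≈ 127.62, so AQI = 128.
CO: 45.097 lies in 40.593–52.283, so I_lo=301, I_hi=500, C_lo=40.593, C_hi=52.283.
(500−301)/(52.283−40.593) × (45.097−40.593) + 301 = 199/11.690 × 4.504 + 301 ≈ 377.67 → 378.
Sub-indices: O₃→250, SO₂→157, PM10→222, PM2.5→128, CO→378. Ranked high→low: 378, 250, 222, 157, 128. Second-highest sub-index = 250.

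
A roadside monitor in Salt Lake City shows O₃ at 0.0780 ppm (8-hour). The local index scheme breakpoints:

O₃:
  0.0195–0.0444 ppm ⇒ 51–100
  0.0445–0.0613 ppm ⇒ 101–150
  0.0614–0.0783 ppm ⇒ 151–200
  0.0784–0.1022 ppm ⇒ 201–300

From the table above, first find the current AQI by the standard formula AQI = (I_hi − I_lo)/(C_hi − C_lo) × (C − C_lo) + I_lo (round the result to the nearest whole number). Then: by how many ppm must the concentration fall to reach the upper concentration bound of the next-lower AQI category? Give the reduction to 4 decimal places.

0.0167

O₃: 0.0780 lies in 0.0614–0.0783, so I_lo=151, I_hi=200, C_lo=0.0614, C_hi=0.0783.
(200−151)/(0.0783−0.0614) × (0.0780−0.0614) + 151 = 49/0.0169 × 0.0166 + 151 ≈ 199.13 → 199.
Current AQI 199 is in the Unhealthy range (151–200). The next-lower category tops out at AQI 150, whose upper concentration bound is 0.0613 ppm.
Reduction needed = 0.0780 − 0.0613 = 0.0167 ppm.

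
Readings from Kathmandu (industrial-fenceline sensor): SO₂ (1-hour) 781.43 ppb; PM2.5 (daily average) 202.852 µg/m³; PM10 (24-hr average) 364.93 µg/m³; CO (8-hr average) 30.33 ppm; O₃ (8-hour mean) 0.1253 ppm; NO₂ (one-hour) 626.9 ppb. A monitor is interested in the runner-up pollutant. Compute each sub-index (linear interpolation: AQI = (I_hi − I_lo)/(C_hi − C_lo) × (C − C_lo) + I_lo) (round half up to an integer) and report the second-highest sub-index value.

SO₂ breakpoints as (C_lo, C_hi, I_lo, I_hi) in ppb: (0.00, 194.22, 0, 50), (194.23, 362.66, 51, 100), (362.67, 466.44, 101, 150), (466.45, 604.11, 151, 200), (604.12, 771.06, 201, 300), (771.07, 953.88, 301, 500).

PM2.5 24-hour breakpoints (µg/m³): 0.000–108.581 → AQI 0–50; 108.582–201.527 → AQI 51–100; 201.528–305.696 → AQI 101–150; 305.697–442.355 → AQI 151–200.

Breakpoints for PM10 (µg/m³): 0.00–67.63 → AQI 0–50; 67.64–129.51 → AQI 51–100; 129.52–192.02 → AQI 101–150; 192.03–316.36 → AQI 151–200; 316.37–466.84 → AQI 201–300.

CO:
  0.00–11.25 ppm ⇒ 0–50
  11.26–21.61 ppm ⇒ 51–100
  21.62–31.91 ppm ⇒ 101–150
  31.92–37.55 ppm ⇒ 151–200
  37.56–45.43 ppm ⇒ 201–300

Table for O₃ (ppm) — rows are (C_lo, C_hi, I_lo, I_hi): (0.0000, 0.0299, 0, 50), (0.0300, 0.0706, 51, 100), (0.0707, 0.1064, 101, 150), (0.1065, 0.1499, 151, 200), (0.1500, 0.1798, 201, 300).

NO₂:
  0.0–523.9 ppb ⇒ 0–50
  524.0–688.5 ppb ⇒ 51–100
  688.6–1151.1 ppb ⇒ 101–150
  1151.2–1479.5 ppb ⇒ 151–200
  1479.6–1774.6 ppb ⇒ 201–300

SO₂ 781.43: bracket 771.07–953.88 → index 301–500; slope 199/182.81, offset 10.36.
AQI = 301 + 199/182.81·10.36 ≈ 312.28 ⇒ 312.
PM2.5: 202.852 ∈ [201.528, 305.696] ↔ index [101, 150].
101 + (202.852−201.528)·(150−101)/(305.696−201.528) = 101 + 1.324·49/104.168 ≈ 101.62, so AQI = 102.
PM10: row 316.37–466.84 (AQI 201–300). (300−201)·(364.93−316.37)/(466.84−316.37) + 201 = 99·48.56/150.47 + 201 ≈ 232.95 → 233.
CO: 30.33 lies in 21.62–31.91, so I_lo=101, I_hi=150, C_lo=21.62, C_hi=31.91.
(150−101)/(31.91−21.62) × (30.33−21.62) + 101 = 49/10.29 × 8.71 + 101 ≈ 142.48 → 142.
O₃: 0.1253 lies in 0.1065–0.1499, so I_lo=151, I_hi=200, C_lo=0.1065, C_hi=0.1499.
(200−151)/(0.1499−0.1065) × (0.1253−0.1065) + 151 = 49/0.0434 × 0.0188 + 151 ≈ 172.23 → 172.
NO₂: 626.9 lies in 524.0–688.5, so I_lo=51, I_hi=100, C_lo=524.0, C_hi=688.5.
(100−51)/(688.5−524.0) × (626.9−524.0) + 51 = 49/164.5 × 102.9 + 51 ≈ 81.65 → 82.
Sub-indices: SO₂→312, PM2.5→102, PM10→233, CO→142, O₃→172, NO₂→82. Ranked high→low: 312, 233, 172, 142, 102, 82. Second-highest sub-index = 233.

233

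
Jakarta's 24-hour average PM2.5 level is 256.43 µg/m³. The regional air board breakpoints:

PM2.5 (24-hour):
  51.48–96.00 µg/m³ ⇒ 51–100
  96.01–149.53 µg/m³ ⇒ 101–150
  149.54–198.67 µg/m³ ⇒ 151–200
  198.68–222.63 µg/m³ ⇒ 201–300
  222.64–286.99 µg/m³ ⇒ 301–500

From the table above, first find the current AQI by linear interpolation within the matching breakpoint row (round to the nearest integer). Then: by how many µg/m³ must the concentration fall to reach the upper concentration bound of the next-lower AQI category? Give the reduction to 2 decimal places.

PM2.5: 256.43 ∈ [222.64, 286.99] ↔ index [301, 500].
301 + (256.43−222.64)·(500−301)/(286.99−222.64) = 301 + 33.79·199/64.35 ≈ 405.49, so AQI = 405.
Current AQI 405 is in the Hazardous range (301–500). The next-lower category tops out at AQI 300, whose upper concentration bound is 222.63 µg/m³.
Reduction needed = 256.43 − 222.63 = 33.80 µg/m³.

33.80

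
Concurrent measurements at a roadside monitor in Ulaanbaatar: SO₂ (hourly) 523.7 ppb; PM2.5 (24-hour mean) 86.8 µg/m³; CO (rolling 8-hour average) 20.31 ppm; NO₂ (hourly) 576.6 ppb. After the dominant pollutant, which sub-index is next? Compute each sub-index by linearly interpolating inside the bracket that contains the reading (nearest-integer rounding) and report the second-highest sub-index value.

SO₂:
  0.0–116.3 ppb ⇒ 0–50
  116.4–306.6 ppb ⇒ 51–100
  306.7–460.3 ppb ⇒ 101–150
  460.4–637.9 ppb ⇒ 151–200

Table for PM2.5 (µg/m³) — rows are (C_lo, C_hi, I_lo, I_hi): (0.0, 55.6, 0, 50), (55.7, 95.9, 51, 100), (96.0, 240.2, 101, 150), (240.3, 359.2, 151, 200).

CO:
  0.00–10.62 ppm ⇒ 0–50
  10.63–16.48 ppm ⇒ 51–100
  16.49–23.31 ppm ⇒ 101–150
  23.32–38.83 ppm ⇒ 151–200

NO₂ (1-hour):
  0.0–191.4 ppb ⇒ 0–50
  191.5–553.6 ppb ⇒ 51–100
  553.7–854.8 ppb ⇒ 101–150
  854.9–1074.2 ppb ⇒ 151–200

128

SO₂: row 460.4–637.9 (AQI 151–200). (200−151)·(523.7−460.4)/(637.9−460.4) + 151 = 49·63.3/177.5 + 151 ≈ 168.47 → 168.
PM2.5: 86.8 lies in 55.7–95.9, so I_lo=51, I_hi=100, C_lo=55.7, C_hi=95.9.
(100−51)/(95.9−55.7) × (86.8−55.7) + 51 = 49/40.2 × 31.1 + 51 ≈ 88.91 → 89.
CO: 20.31 ∈ [16.49, 23.31] ↔ index [101, 150].
101 + (20.31−16.49)·(150−101)/(23.31−16.49) = 101 + 3.82·49/6.82 ≈ 128.45, so AQI = 128.
NO₂: row 553.7–854.8 (AQI 101–150). (150−101)·(576.6−553.7)/(854.8−553.7) + 101 = 49·22.9/301.1 + 101 ≈ 104.73 → 105.
Sub-indices: SO₂→168, PM2.5→89, CO→128, NO₂→105. Ranked high→low: 168, 128, 105, 89. Second-highest sub-index = 128.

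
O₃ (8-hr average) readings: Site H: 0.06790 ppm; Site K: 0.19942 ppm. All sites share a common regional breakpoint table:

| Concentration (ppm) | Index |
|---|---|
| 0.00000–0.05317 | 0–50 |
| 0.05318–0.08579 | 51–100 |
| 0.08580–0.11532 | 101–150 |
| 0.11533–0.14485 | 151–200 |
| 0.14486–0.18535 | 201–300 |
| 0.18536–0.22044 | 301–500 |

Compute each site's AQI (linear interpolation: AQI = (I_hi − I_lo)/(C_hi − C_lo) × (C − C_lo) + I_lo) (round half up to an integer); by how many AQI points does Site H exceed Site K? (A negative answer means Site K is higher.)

-308

Site H: 0.06790 ∈ [0.05318, 0.08579] ↔ index [51, 100].
51 + (0.06790−0.05318)·(100−51)/(0.08579−0.05318) = 51 + 0.01472·49/0.03261 ≈ 73.12, so AQI = 73.
Site K: row 0.18536–0.22044 (AQI 301–500). (500−301)·(0.19942−0.18536)/(0.22044−0.18536) + 301 = 199·0.01406/0.03508 + 301 ≈ 380.76 → 381.
AQIs: Site H=73, Site K=381. Site H (73) − Site K (381) = -308.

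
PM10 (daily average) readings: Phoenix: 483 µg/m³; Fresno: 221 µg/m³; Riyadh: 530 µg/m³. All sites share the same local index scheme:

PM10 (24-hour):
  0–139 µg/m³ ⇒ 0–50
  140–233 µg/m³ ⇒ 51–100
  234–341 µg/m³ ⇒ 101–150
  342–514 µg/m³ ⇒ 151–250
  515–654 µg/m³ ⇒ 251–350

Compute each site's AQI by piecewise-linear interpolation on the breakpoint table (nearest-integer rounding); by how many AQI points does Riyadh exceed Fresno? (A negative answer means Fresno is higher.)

Phoenix: row 342–514 (AQI 151–250). (250−151)·(483−342)/(514−342) + 151 = 99·141/172 + 151 ≈ 232.16 → 232.
Fresno 221: bracket 140–233 → index 51–100; slope 49/93, offset 81.
AQI = 51 + 49/93·81 ≈ 93.68 ⇒ 94.
Riyadh: 530 lies in 515–654, so I_lo=251, I_hi=350, C_lo=515, C_hi=654.
(350−251)/(654−515) × (530−515) + 251 = 99/139 × 15 + 251 ≈ 261.68 → 262.
AQIs: Phoenix=232, Fresno=94, Riyadh=262. Riyadh (262) − Fresno (94) = 168.

168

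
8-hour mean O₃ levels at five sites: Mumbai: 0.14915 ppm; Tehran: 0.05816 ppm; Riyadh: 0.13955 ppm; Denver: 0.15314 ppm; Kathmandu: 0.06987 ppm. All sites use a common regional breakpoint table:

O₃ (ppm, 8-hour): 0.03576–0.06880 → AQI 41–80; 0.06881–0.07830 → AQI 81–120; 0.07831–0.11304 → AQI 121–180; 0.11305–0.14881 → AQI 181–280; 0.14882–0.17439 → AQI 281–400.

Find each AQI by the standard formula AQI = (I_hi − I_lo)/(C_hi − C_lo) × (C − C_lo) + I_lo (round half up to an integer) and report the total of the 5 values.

Mumbai: row 0.14882–0.17439 (AQI 281–400). (400−281)·(0.14915−0.14882)/(0.17439−0.14882) + 281 = 119·0.00033/0.02557 + 281 ≈ 282.54 → 283.
Tehran: 0.05816 ∈ [0.03576, 0.06880] ↔ index [41, 80].
41 + (0.05816−0.03576)·(80−41)/(0.06880−0.03576) = 41 + 0.02240·39/0.03304 ≈ 67.44, so AQI = 67.
Riyadh: 0.13955 lies in 0.11305–0.14881, so I_lo=181, I_hi=280, C_lo=0.11305, C_hi=0.14881.
(280−181)/(0.14881−0.11305) × (0.13955−0.11305) + 181 = 99/0.03576 × 0.02650 + 181 ≈ 254.36 → 254.
Denver: 0.15314 lies in 0.14882–0.17439, so I_lo=281, I_hi=400, C_lo=0.14882, C_hi=0.17439.
(400−281)/(0.17439−0.14882) × (0.15314−0.14882) + 281 = 119/0.02557 × 0.00432 + 281 ≈ 301.10 → 301.
Kathmandu: 0.06987 lies in 0.06881–0.07830, so I_lo=81, I_hi=120, C_lo=0.06881, C_hi=0.07830.
(120−81)/(0.07830−0.06881) × (0.06987−0.06881) + 81 = 39/0.00949 × 0.00106 + 81 ≈ 85.36 → 85.
AQIs: Mumbai=283, Tehran=67, Riyadh=254, Denver=301, Kathmandu=85. Sum = 283 + 67 + 254 + 301 + 85 = 990.

990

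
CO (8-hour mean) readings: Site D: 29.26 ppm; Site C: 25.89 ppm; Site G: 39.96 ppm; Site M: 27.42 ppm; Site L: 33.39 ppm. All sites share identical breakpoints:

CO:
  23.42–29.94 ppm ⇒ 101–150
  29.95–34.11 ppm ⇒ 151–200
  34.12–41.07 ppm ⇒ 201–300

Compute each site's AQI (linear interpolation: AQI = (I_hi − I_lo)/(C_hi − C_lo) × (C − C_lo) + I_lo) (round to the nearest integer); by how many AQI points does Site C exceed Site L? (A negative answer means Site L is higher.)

-72

Site D 29.26: bracket 23.42–29.94 → index 101–150; slope 49/6.52, offset 5.84.
AQI = 101 + 49/6.52·5.84 ≈ 144.89 ⇒ 145.
Site C: row 23.42–29.94 (AQI 101–150). (150−101)·(25.89−23.42)/(29.94−23.42) + 101 = 49·2.47/6.52 + 101 ≈ 119.56 → 120.
Site G: row 34.12–41.07 (AQI 201–300). (300−201)·(39.96−34.12)/(41.07−34.12) + 201 = 99·5.84/6.95 + 201 ≈ 284.19 → 284.
Site M: 27.42 lies in 23.42–29.94, so I_lo=101, I_hi=150, C_lo=23.42, C_hi=29.94.
(150−101)/(29.94−23.42) × (27.42−23.42) + 101 = 49/6.52 × 4.00 + 101 ≈ 131.06 → 131.
Site L 33.39: bracket 29.95–34.11 → index 151–200; slope 49/4.16, offset 3.44.
AQI = 151 + 49/4.16·3.44 ≈ 191.52 ⇒ 192.
AQIs: Site D=145, Site C=120, Site G=284, Site M=131, Site L=192. Site C (120) − Site L (192) = -72.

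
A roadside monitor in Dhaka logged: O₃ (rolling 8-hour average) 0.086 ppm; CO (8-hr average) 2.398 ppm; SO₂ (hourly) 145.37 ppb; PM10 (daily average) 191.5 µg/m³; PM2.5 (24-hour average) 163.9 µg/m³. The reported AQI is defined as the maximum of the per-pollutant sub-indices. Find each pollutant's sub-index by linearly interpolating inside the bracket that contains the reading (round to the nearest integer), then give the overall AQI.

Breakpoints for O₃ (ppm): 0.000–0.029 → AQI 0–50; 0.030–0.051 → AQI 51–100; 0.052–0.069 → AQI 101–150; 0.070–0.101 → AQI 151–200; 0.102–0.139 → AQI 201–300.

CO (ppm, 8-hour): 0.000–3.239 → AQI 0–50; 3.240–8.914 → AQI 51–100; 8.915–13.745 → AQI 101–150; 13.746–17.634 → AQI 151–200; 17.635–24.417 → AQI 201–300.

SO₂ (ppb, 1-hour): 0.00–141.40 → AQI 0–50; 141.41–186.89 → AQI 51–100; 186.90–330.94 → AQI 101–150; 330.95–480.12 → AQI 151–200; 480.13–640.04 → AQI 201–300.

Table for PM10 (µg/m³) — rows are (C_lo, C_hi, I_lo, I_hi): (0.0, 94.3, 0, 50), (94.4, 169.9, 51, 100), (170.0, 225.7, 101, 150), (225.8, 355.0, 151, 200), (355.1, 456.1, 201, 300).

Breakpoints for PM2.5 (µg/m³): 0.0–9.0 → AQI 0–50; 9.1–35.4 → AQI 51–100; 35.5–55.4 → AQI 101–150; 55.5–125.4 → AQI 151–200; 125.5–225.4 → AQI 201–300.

O₃ 0.086: bracket 0.070–0.101 → index 151–200; slope 49/0.031, offset 0.016.
AQI = 151 + 49/0.031·0.016 ≈ 176.29 ⇒ 176.
CO: row 0.000–3.239 (AQI 0–50). (50−0)·(2.398−0.000)/(3.239−0.000) + 0 = 50·2.398/3.239 + 0 ≈ 37.02 → 37.
SO₂: row 141.41–186.89 (AQI 51–100). (100−51)·(145.37−141.41)/(186.89−141.41) + 51 = 49·3.96/45.48 + 51 ≈ 55.27 → 55.
PM10: row 170.0–225.7 (AQI 101–150). (150−101)·(191.5−170.0)/(225.7−170.0) + 101 = 49·21.5/55.7 + 101 ≈ 119.91 → 120.
PM2.5: 163.9 lies in 125.5–225.4, so I_lo=201, I_hi=300, C_lo=125.5, C_hi=225.4.
(300−201)/(225.4−125.5) × (163.9−125.5) + 201 = 99/99.9 × 38.4 + 201 ≈ 239.05 → 239.
Sub-indices: O₃→176, CO→37, SO₂→55, PM10→120, PM2.5→239. Overall AQI = max = 239; dominant pollutant is PM2.5.

239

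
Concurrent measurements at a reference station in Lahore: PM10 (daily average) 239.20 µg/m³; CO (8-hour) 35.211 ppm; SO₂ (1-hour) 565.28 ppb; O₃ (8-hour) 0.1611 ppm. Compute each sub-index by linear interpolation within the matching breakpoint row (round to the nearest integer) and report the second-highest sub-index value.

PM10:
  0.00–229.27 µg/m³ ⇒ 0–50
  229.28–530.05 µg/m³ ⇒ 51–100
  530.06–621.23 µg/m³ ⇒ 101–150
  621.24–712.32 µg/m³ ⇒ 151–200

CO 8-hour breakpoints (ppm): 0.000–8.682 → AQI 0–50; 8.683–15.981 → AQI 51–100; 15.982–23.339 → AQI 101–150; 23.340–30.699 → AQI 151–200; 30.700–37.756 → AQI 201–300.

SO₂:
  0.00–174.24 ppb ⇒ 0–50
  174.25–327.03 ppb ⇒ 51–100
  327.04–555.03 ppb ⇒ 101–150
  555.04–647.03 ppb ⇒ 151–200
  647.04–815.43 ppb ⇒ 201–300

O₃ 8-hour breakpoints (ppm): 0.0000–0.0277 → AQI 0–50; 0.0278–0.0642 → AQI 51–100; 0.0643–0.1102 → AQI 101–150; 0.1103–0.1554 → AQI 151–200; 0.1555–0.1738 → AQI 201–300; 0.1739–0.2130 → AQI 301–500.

231

PM10: 239.20 ∈ [229.28, 530.05] ↔ index [51, 100].
51 + (239.20−229.28)·(100−51)/(530.05−229.28) = 51 + 9.92·49/300.77 ≈ 52.62, so AQI = 53.
CO: row 30.700–37.756 (AQI 201–300). (300−201)·(35.211−30.700)/(37.756−30.700) + 201 = 99·4.511/7.056 + 201 ≈ 264.29 → 264.
SO₂: row 555.04–647.03 (AQI 151–200). (200−151)·(565.28−555.04)/(647.03−555.04) + 151 = 49·10.24/91.99 + 151 ≈ 156.45 → 156.
O₃: 0.1611 lies in 0.1555–0.1738, so I_lo=201, I_hi=300, C_lo=0.1555, C_hi=0.1738.
(300−201)/(0.1738−0.1555) × (0.1611−0.1555) + 201 = 99/0.0183 × 0.0056 + 201 ≈ 231.30 → 231.
Sub-indices: PM10→53, CO→264, SO₂→156, O₃→231. Ranked high→low: 264, 231, 156, 53. Second-highest sub-index = 231.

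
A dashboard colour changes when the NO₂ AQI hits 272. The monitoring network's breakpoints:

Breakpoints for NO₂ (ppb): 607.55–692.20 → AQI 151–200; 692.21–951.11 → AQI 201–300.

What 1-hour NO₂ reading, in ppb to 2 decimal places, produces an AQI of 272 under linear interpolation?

AQI 272 lies in the 201–300 band, which corresponds to 692.21–951.11 ppb.
C = 692.21 + (272−201)×(951.11−692.21)/(300−201) = 692.21 + 71×258.90/99 ≈ 877.8858 ppb → 877.89 ppb to 2 dp.

877.89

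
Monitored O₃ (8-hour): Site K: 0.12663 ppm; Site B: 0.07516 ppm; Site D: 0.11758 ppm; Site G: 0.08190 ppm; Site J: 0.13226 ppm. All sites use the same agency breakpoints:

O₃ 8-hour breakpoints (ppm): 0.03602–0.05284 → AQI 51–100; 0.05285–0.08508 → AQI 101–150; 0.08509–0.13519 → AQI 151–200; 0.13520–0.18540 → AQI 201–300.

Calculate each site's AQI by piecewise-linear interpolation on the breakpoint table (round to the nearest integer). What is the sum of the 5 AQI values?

852

Site K: row 0.08509–0.13519 (AQI 151–200). (200−151)·(0.12663−0.08509)/(0.13519−0.08509) + 151 = 49·0.04154/0.05010 + 151 ≈ 191.63 → 192.
Site B: row 0.05285–0.08508 (AQI 101–150). (150−101)·(0.07516−0.05285)/(0.08508−0.05285) + 101 = 49·0.02231/0.03223 + 101 ≈ 134.92 → 135.
Site D: 0.11758 lies in 0.08509–0.13519, so I_lo=151, I_hi=200, C_lo=0.08509, C_hi=0.13519.
(200−151)/(0.13519−0.08509) × (0.11758−0.08509) + 151 = 49/0.05010 × 0.03249 + 151 ≈ 182.78 → 183.
Site G: 0.08190 ∈ [0.05285, 0.08508] ↔ index [101, 150].
101 + (0.08190−0.05285)·(150−101)/(0.08508−0.05285) = 101 + 0.02905·49/0.03223 ≈ 145.17, so AQI = 145.
Site J 0.13226: bracket 0.08509–0.13519 → index 151–200; slope 49/0.05010, offset 0.04717.
AQI = 151 + 49/0.05010·0.04717 ≈ 197.13 ⇒ 197.
AQIs: Site K=192, Site B=135, Site D=183, Site G=145, Site J=197. Sum = 192 + 135 + 183 + 145 + 197 = 852.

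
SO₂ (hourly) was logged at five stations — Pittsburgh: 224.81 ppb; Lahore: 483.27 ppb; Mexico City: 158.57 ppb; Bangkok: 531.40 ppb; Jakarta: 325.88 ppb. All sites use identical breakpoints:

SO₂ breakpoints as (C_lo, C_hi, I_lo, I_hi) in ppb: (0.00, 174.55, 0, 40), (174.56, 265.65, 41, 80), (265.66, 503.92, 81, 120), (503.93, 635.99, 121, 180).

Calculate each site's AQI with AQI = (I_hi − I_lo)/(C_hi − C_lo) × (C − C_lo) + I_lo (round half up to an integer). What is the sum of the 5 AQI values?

440

Pittsburgh: 224.81 lies in 174.56–265.65, so I_lo=41, I_hi=80, C_lo=174.56, C_hi=265.65.
(80−41)/(265.65−174.56) × (224.81−174.56) + 41 = 39/91.09 × 50.25 + 41 ≈ 62.51 → 63.
Lahore: 483.27 lies in 265.66–503.92, so I_lo=81, I_hi=120, C_lo=265.66, C_hi=503.92.
(120−81)/(503.92−265.66) × (483.27−265.66) + 81 = 39/238.26 × 217.61 + 81 ≈ 116.62 → 117.
Mexico City: row 0.00–174.55 (AQI 0–40). (40−0)·(158.57−0.00)/(174.55−0.00) + 0 = 40·158.57/174.55 + 0 ≈ 36.34 → 36.
Bangkok: 531.40 ∈ [503.93, 635.99] ↔ index [121, 180].
121 + (531.40−503.93)·(180−121)/(635.99−503.93) = 121 + 27.47·59/132.06 ≈ 133.27, so AQI = 133.
Jakarta: row 265.66–503.92 (AQI 81–120). (120−81)·(325.88−265.66)/(503.92−265.66) + 81 = 39·60.22/238.26 + 81 ≈ 90.86 → 91.
AQIs: Pittsburgh=63, Lahore=117, Mexico City=36, Bangkok=133, Jakarta=91. Sum = 63 + 117 + 36 + 133 + 91 = 440.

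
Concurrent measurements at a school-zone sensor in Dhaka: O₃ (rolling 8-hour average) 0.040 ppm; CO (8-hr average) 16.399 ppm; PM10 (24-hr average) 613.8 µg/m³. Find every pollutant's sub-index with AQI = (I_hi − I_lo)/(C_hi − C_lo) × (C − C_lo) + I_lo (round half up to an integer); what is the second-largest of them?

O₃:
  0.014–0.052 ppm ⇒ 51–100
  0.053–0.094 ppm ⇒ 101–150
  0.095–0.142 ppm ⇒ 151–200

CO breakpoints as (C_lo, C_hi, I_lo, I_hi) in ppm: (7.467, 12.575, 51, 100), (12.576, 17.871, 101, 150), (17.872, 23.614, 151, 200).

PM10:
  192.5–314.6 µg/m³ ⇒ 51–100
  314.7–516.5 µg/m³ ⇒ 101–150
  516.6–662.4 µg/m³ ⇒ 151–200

136

O₃: 0.040 lies in 0.014–0.052, so I_lo=51, I_hi=100, C_lo=0.014, C_hi=0.052.
(100−51)/(0.052−0.014) × (0.040−0.014) + 51 = 49/0.038 × 0.026 + 51 ≈ 84.53 → 85.
CO: 16.399 lies in 12.576–17.871, so I_lo=101, I_hi=150, C_lo=12.576, C_hi=17.871.
(150−101)/(17.871−12.576) × (16.399−12.576) + 101 = 49/5.295 × 3.823 + 101 ≈ 136.38 → 136.
PM10: 613.8 lies in 516.6–662.4, so I_lo=151, I_hi=200, C_lo=516.6, C_hi=662.4.
(200−151)/(662.4−516.6) × (613.8−516.6) + 151 = 49/145.8 × 97.2 + 151 ≈ 183.67 → 184.
Sub-indices: O₃→85, CO→136, PM10→184. Ranked high→low: 184, 136, 85. Second-highest sub-index = 136.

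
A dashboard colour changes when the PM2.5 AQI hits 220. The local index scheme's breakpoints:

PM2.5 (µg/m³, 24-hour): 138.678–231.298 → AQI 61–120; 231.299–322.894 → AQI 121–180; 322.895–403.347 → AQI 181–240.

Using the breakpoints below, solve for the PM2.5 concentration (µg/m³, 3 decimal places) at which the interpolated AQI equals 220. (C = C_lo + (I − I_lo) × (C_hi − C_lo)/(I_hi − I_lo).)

AQI 220 lies in the 181–240 band, which corresponds to 322.895–403.347 µg/m³.
C = 322.895 + (220−181)×(403.347−322.895)/(240−181) = 322.895 + 39×80.452/59 ≈ 376.07514 µg/m³ → 376.075 µg/m³ to 3 dp.

376.075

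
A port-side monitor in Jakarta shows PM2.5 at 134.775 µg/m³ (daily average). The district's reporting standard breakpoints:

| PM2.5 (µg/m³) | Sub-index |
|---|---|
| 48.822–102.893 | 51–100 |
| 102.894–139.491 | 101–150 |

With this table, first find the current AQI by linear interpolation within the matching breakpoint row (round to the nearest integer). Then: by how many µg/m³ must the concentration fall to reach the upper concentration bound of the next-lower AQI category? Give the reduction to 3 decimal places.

31.882

PM2.5: 134.775 lies in 102.894–139.491, so I_lo=101, I_hi=150, C_lo=102.894, C_hi=139.491.
(150−101)/(139.491−102.894) × (134.775−102.894) + 101 = 49/36.597 × 31.881 + 101 ≈ 143.69 → 144.
Current AQI 144 is in the Unhealthy for Sensitive Groups range (101–150). The next-lower category tops out at AQI 100, whose upper concentration bound is 102.893 µg/m³.
Reduction needed = 134.775 − 102.893 = 31.882 µg/m³.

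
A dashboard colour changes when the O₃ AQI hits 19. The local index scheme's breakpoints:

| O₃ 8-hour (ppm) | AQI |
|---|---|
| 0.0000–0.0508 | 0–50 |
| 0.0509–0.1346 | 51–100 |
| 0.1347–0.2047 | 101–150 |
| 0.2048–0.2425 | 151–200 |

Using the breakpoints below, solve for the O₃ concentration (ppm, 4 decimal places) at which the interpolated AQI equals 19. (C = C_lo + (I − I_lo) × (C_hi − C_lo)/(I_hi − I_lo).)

0.0193

AQI 19 lies in the 0–50 band, which corresponds to 0.0000–0.0508 ppm.
C = 0.0000 + (19−0)×(0.0508−0.0000)/(50−0) = 0.0000 + 19×0.0508/50 ≈ 0.019304 ppm → 0.0193 ppm to 4 dp.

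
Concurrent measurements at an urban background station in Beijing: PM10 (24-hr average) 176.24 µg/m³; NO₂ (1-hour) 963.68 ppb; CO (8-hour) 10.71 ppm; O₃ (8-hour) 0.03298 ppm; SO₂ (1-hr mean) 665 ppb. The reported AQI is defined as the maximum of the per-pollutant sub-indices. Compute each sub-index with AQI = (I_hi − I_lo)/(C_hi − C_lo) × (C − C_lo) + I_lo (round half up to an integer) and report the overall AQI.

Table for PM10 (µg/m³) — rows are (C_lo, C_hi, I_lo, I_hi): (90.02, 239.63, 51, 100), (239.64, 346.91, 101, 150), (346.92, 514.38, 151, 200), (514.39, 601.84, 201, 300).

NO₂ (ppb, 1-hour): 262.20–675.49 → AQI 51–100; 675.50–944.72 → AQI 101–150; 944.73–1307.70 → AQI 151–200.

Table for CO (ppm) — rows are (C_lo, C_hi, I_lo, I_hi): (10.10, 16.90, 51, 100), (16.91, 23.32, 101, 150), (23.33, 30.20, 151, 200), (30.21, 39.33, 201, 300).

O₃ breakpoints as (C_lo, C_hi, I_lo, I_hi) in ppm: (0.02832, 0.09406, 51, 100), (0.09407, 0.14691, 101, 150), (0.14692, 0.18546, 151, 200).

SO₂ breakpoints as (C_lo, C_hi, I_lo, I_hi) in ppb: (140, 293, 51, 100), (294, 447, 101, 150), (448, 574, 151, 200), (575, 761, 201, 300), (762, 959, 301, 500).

249

PM10 176.24: bracket 90.02–239.63 → index 51–100; slope 49/149.61, offset 86.22.
AQI = 51 + 49/149.61·86.22 ≈ 79.24 ⇒ 79.
NO₂: row 944.73–1307.70 (AQI 151–200). (200−151)·(963.68−944.73)/(1307.70−944.73) + 151 = 49·18.95/362.97 + 151 ≈ 153.56 → 154.
CO: 10.71 ∈ [10.10, 16.90] ↔ index [51, 100].
51 + (10.71−10.10)·(100−51)/(16.90−10.10) = 51 + 0.61·49/6.80 ≈ 55.40, so AQI = 55.
O₃: 0.03298 ∈ [0.02832, 0.09406] ↔ index [51, 100].
51 + (0.03298−0.02832)·(100−51)/(0.09406−0.02832) = 51 + 0.00466·49/0.06574 ≈ 54.47, so AQI = 54.
SO₂: 665 ∈ [575, 761] ↔ index [201, 300].
201 + (665−575)·(300−201)/(761−575) = 201 + 90·99/186 ≈ 248.90, so AQI = 249.
Sub-indices: PM10→79, NO₂→154, CO→55, O₃→54, SO₂→249. Overall AQI = max = 249; dominant pollutant is SO₂.
AQI 249: Very Unhealthy.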